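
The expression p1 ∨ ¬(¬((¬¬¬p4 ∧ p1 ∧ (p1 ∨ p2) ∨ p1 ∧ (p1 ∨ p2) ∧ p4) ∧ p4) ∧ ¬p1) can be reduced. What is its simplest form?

p1

p1 ∨ ¬(¬((¬¬¬p4 ∧ p1 ∧ (p1 ∨ p2) ∨ p1 ∧ (p1 ∨ p2) ∧ p4) ∧ p4) ∧ ¬p1)
= p1 ∨ ¬(¬((¬p4 ∧ p1 ∧ (p1 ∨ p2) ∨ p1 ∧ (p1 ∨ p2) ∧ p4) ∧ p4) ∧ ¬p1)   (double negation)
= p1 ∨ ¬(¬(p1 ∧ (p1 ∨ p2) ∧ p4) ∧ ¬p1)   (distribution)
= p1 ∨ ¬(¬(p1 ∧ p4) ∧ ¬p1)   (absorption)
= p1 ∨ p1 ∧ p4 ∨ p1   (De Morgan)
= p1 ∨ p1   (absorption)
= p1   (idempotence)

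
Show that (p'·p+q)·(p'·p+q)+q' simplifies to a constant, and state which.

(p'·p+q)·(p'·p+q)+q'
= p'·p+q+q'   — idempotence
= q+q'   — complement / identity
= 1   — complement

1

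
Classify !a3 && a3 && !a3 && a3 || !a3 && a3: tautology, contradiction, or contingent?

contradiction

!a3 && a3 && !a3 && a3 || !a3 && a3
= !a3 && a3 || !a3 && a3   (idempotence)
= !a3 && a3   (idempotence)
= false   (complement)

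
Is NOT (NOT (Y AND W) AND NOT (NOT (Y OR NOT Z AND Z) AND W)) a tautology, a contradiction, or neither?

neither

NOT (NOT (Y AND W) AND NOT (NOT (Y OR NOT Z AND Z) AND W))
= NOT (NOT (Y AND W) AND NOT (NOT Y AND W))   (complement / identity)
= Y AND W OR NOT Y AND W   (De Morgan)
= W   (distribution)
This depends on W, so it is not a constant.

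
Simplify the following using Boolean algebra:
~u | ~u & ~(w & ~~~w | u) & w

~u

~u | ~u & ~(w & ~~~w | u) & w
= ~u | ~u & ~(w & ~w | u) & w   (double negation)
= ~u | ~u & ~u & w   (complement / identity)
= ~u | ~u & w   (idempotence)
= ~u   (absorption)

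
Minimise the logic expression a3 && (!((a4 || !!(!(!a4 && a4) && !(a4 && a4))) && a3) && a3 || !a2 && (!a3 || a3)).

a3 && !a2

a3 && (!((a4 || !!(!(!a4 && a4) && !(a4 && a4))) && a3) && a3 || !a2 && (!a3 || a3))
= a3 && (!((a4 || !(!a4 && a4 || a4 && a4)) && a3) && a3 || !a2 && (!a3 || a3))   (De Morgan)
= a3 && (!((a4 || !(!a4 && a4 || a4 && a4)) && a3) && a3 || !a2)   (complement / identity)
= a3 && (!((a4 || !a4) && a3) && a3 || !a2)   (distribution)
= a3 && (!a3 && a3 || !a2)   (complement / identity)
= a3 && !a2   (complement / identity)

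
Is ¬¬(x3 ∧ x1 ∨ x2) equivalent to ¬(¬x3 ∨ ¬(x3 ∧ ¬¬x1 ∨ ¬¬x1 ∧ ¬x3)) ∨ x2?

Yes

E1: ¬¬(x3 ∧ x1 ∨ x2)
    = x3 ∧ x1 ∨ x2   — double negation
E2: ¬(¬x3 ∨ ¬(x3 ∧ ¬¬x1 ∨ ¬¬x1 ∧ ¬x3)) ∨ x2
    = ¬(¬x3 ∨ ¬¬¬x1) ∨ x2   — distribution
    = x3 ∧ ¬¬x1 ∨ x2   — De Morgan
    = x3 ∧ x1 ∨ x2   — double negation
Both reduce to x3 ∧ x1 ∨ x2, so they are equivalent.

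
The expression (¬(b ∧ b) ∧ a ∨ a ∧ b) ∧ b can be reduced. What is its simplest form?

(¬(b ∧ b) ∧ a ∨ a ∧ b) ∧ b
= (¬b ∧ a ∨ a ∧ b) ∧ b
= a ∧ b

a ∧ b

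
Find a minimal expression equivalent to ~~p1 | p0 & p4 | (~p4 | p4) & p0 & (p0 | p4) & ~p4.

p1 | p0

~~p1 | p0 & p4 | (~p4 | p4) & p0 & (p0 | p4) & ~p4
= ~~p1 | p0 & p4 | p0 & (p0 | p4) & ~p4   (complement / identity)
= p1 | p0 & p4 | p0 & (p0 | p4) & ~p4   (double negation)
= p1 | p0 & p4 | p0 & ~p4   (absorption)
= p1 | p0   (distribution)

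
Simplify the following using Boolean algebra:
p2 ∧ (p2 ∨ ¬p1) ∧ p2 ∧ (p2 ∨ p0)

p2

p2 ∧ (p2 ∨ ¬p1) ∧ p2 ∧ (p2 ∨ p0)
= p2 ∧ (p2 ∨ ¬p1) ∧ p2
= p2 ∧ p2
= p2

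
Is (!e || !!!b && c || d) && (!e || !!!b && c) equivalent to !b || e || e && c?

No

E1: (!e || !!!b && c || d) && (!e || !!!b && c)
    = !e || !!!b && c   — absorption
    = !e || !b && c   — double negation
E2: !b || e || e && c
    = !b || e   — absorption
These differ: at b=1, c=0, d=0, e=1, E1 = 0 but E2 = 1.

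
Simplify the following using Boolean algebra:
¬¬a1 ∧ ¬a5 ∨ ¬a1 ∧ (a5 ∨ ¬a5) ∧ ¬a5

¬¬a1 ∧ ¬a5 ∨ ¬a1 ∧ (a5 ∨ ¬a5) ∧ ¬a5
= ¬¬a1 ∧ ¬a5 ∨ ¬a1 ∧ ¬a5   (complement / identity)
= a1 ∧ ¬a5 ∨ ¬a1 ∧ ¬a5   (double negation)
= ¬a5   (distribution)

¬a5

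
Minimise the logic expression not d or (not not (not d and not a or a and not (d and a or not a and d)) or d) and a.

not d or (not not (not d and not a or a and not (d and a or not a and d)) or d) and a
= not d or (not not (not d and not a or a and not d) or d) and a   [distribution]
= not d or (not not not d or d) and a   [distribution]
= not d or (not d or d) and a   [double negation]
= not d or a   [complement / identity]

not d or a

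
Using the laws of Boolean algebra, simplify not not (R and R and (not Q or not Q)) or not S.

not not (R and R and (not Q or not Q)) or not S
= not not (R and R and not Q) or not S   — idempotence
= R and R and not Q or not S   — double negation
= R and not Q or not S   — idempotence

R and not Q or not S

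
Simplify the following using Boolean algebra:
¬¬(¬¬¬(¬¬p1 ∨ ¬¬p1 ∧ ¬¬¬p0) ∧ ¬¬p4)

¬¬(¬¬¬(¬¬p1 ∨ ¬¬p1 ∧ ¬¬¬p0) ∧ ¬¬p4)
= ¬¬(¬(¬¬p1 ∨ ¬¬p1 ∧ ¬¬¬p0) ∧ ¬¬p4)   (double negation)
= ¬¬(¬(¬¬p1 ∨ ¬¬p1 ∧ ¬p0) ∧ ¬¬p4)   (double negation)
= ¬¬(¬¬¬p1 ∧ ¬¬p4)   (absorption)
= ¬(¬¬p1 ∨ ¬p4)   (De Morgan)
= ¬p1 ∧ p4   (De Morgan)

¬p1 ∧ p4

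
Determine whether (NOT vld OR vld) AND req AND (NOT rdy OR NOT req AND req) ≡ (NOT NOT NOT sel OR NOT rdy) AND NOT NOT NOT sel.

No

E1: (NOT vld OR vld) AND req AND (NOT rdy OR NOT req AND req)
    = req AND (NOT rdy OR NOT req AND req)   (complement / identity)
    = req AND NOT rdy   (complement / identity)
E2: (NOT NOT NOT sel OR NOT rdy) AND NOT NOT NOT sel
    = NOT NOT NOT sel   (absorption)
    = NOT sel   (double negation)
These differ: at rdy=1, req=0, sel=0, vld=0, E1 = 0 but E2 = 1.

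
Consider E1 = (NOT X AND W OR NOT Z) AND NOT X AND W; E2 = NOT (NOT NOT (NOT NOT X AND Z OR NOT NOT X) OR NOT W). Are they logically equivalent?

E1: (NOT X AND W OR NOT Z) AND NOT X AND W
    = NOT X AND W
E2: NOT (NOT NOT (NOT NOT X AND Z OR NOT NOT X) OR NOT W)
    = NOT (NOT NOT NOT NOT X OR NOT W)
    = NOT (NOT NOT X OR NOT W)
    = NOT X AND W
Both reduce to NOT X AND W, so they are equivalent.

Yes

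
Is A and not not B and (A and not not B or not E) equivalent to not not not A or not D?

No

E1: A and not not B and (A and not not B or not E)
    = A and not not B   (absorption)
    = A and B   (double negation)
E2: not not not A or not D
    = not A or not D   (double negation)
These differ: at A=0, B=0, D=0, E=0, E1 = 0 but E2 = 1.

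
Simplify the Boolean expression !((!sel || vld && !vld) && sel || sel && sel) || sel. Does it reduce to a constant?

!((!sel || vld && !vld) && sel || sel && sel) || sel
= !(!sel && sel || sel && sel) || sel
= !sel || sel
= true

true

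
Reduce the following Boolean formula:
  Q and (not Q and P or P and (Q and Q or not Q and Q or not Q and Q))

Q and P

Q and (not Q and P or P and (Q and Q or not Q and Q or not Q and Q))
= Q and (not Q and P or P and (Q and Q or not Q and Q))   [idempotence]
= Q and (not Q and P or P and Q)   [distribution]
= Q and P   [distribution]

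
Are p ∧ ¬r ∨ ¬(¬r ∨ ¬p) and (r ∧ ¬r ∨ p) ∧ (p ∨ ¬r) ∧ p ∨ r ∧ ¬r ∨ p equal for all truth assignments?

Yes

E1: p ∧ ¬r ∨ ¬(¬r ∨ ¬p)
    = p ∧ ¬r ∨ r ∧ p
    = p
E2: (r ∧ ¬r ∨ p) ∧ (p ∨ ¬r) ∧ p ∨ r ∧ ¬r ∨ p
    = (r ∧ ¬r ∨ p) ∧ p ∨ r ∧ ¬r ∨ p
    = r ∧ ¬r ∨ p
    = p
Both reduce to p, so they are equivalent.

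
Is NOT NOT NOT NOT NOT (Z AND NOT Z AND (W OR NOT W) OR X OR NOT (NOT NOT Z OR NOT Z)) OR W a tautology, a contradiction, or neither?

neither

NOT NOT NOT NOT NOT (Z AND NOT Z AND (W OR NOT W) OR X OR NOT (NOT NOT Z OR NOT Z)) OR W
= NOT NOT NOT NOT NOT (Z AND NOT Z OR X OR NOT (NOT NOT Z OR NOT Z)) OR W   — complement / identity
= NOT NOT NOT NOT NOT (Z AND NOT Z OR X OR NOT Z AND Z) OR W   — De Morgan
= NOT NOT NOT NOT NOT (X OR NOT Z AND Z) OR W   — complement / identity
= NOT NOT NOT NOT NOT X OR W   — complement / identity
= NOT NOT NOT X OR W   — double negation
= NOT X OR W   — double negation
This depends on W, X, so it is not a constant.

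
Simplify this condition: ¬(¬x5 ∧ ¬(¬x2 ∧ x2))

x5

¬(¬x5 ∧ ¬(¬x2 ∧ x2))
= x5 ∨ ¬x2 ∧ x2   (De Morgan)
= x5   (complement / identity)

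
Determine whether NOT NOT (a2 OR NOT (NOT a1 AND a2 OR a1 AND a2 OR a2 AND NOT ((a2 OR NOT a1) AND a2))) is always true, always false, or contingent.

NOT NOT (a2 OR NOT (NOT a1 AND a2 OR a1 AND a2 OR a2 AND NOT ((a2 OR NOT a1) AND a2)))
= NOT NOT (a2 OR NOT (NOT a1 AND a2 OR a1 AND a2 OR a2 AND NOT a2))
= NOT NOT (a2 OR NOT (a2 OR a2 AND NOT a2))
= NOT NOT (a2 OR NOT a2)
= a2 OR NOT a2
= TRUE

always true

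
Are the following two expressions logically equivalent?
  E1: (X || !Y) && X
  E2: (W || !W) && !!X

Yes

E1: (X || !Y) && X
    = X   — absorption
E2: (W || !W) && !!X
    = !!X   — complement / identity
    = X   — double negation
Both reduce to X, so they are equivalent.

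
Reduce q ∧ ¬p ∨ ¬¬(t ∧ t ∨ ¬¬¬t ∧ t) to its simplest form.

q ∧ ¬p ∨ t

q ∧ ¬p ∨ ¬¬(t ∧ t ∨ ¬¬¬t ∧ t)
= q ∧ ¬p ∨ ¬¬(t ∧ t ∨ ¬t ∧ t)   [double negation]
= q ∧ ¬p ∨ t ∧ t ∨ ¬t ∧ t   [double negation]
= q ∧ ¬p ∨ t   [distribution]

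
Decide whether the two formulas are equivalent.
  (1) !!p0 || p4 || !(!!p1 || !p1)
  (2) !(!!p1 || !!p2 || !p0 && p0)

E1: !!p0 || p4 || !(!!p1 || !p1)
    = !!p0 || p4 || !p1 && p1   — De Morgan
    = !!p0 || p4   — complement / identity
    = p0 || p4   — double negation
E2: !(!!p1 || !!p2 || !p0 && p0)
    = !(!!p1 || !!p2)   — complement / identity
    = !p1 && !p2   — De Morgan
These differ: at p0=1, p1=1, p2=1, p4=1, E1 = 1 but E2 = 0.

No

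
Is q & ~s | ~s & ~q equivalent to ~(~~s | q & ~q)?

Yes

E1: q & ~s | ~s & ~q
    = ~s   [distribution]
E2: ~(~~s | q & ~q)
    = ~~~s   [complement / identity]
    = ~s   [double negation]
Both reduce to ~s, so they are equivalent.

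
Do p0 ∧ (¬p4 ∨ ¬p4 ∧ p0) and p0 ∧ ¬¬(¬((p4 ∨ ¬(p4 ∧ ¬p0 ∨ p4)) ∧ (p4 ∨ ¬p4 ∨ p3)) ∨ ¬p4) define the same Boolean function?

E1: p0 ∧ (¬p4 ∨ ¬p4 ∧ p0)
    = p0 ∧ ¬p4   (absorption)
E2: p0 ∧ ¬¬(¬((p4 ∨ ¬(p4 ∧ ¬p0 ∨ p4)) ∧ (p4 ∨ ¬p4 ∨ p3)) ∨ ¬p4)
    = p0 ∧ ¬¬(¬((p4 ∨ ¬p4) ∧ (p4 ∨ ¬p4 ∨ p3)) ∨ ¬p4)   (absorption)
    = p0 ∧ ¬¬(¬(p4 ∨ ¬p4) ∨ ¬p4)   (absorption)
    = p0 ∧ ¬((p4 ∨ ¬p4) ∧ p4)   (De Morgan)
    = p0 ∧ ¬p4   (complement / identity)
Both reduce to p0 ∧ ¬p4, so they are equivalent.

Yes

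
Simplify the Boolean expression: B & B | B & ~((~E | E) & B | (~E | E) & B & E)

B

B & B | B & ~((~E | E) & B | (~E | E) & B & E)
= B & B | B & ~((~E | E) & B)   [absorption]
= B & B | B & ~B   [complement / identity]
= B   [distribution]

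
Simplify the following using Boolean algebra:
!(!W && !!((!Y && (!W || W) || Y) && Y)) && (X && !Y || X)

!(!W && !!((!Y && (!W || W) || Y) && Y)) && (X && !Y || X)
= (W || !((!Y && (!W || W) || Y) && Y)) && (X && !Y || X)   [De Morgan]
= (W || !((!Y || Y) && Y)) && (X && !Y || X)   [complement / identity]
= (W || !((!Y || Y) && Y)) && X   [absorption]
= (W || !Y) && X   [complement / identity]

(W || !Y) && X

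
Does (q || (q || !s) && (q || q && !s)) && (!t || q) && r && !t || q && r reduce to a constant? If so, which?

no

(q || (q || !s) && (q || q && !s)) && (!t || q) && r && !t || q && r
= (q || (q || !s) && q) && (!t || q) && r && !t || q && r
= (q || q) && (!t || q) && r && !t || q && r
= (q || q && !t) && r && !t || q && r
= q && r && !t || q && r
= q && r
This depends on q, r, so it is not a constant.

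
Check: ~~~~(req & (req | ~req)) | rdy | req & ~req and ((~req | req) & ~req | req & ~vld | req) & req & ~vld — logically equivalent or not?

E1: ~~~~(req & (req | ~req)) | rdy | req & ~req
    = ~~~~req | rdy | req & ~req   [complement / identity]
    = ~~req | rdy | req & ~req   [double negation]
    = req | rdy | req & ~req   [double negation]
    = req | rdy   [complement / identity]
E2: ((~req | req) & ~req | req & ~vld | req) & req & ~vld
    = (~req | req & ~vld | req) & req & ~vld   [complement / identity]
    = (~req | req) & req & ~vld   [absorption]
    = req & ~vld   [complement / identity]
These differ: at rdy=1, req=0, vld=1, E1 = 1 but E2 = 0.

No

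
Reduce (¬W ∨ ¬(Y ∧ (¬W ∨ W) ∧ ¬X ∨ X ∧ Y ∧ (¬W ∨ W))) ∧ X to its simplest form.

(¬W ∨ ¬(Y ∧ (¬W ∨ W) ∧ ¬X ∨ X ∧ Y ∧ (¬W ∨ W))) ∧ X
= (¬W ∨ ¬(Y ∧ (¬W ∨ W))) ∧ X   [distribution]
= (¬W ∨ ¬Y) ∧ X   [complement / identity]

(¬W ∨ ¬Y) ∧ X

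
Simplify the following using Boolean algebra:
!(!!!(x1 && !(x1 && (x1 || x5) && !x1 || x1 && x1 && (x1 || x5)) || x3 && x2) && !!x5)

!(!!!(x1 && !(x1 && (x1 || x5) && !x1 || x1 && x1 && (x1 || x5)) || x3 && x2) && !!x5)
= !(!!!(x1 && !(x1 && (x1 || x5)) || x3 && x2) && !!x5)   — distribution
= !(!!!(x1 && !x1 || x3 && x2) && !!x5)   — absorption
= !(!(x1 && !x1 || x3 && x2) && !!x5)   — double negation
= !(!(x3 && x2) && !!x5)   — complement / identity
= x3 && x2 || !x5   — De Morgan

x3 && x2 || !x5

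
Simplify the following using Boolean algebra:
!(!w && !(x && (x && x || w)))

!(!w && !(x && (x && x || w)))
= !(!w && !(x && (x || w)))   — idempotence
= w || x && (x || w)   — De Morgan
= w || x   — absorption

w || x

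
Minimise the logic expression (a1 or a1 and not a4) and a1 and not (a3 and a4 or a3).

a1 and not a3

(a1 or a1 and not a4) and a1 and not (a3 and a4 or a3)
= a1 and a1 and not (a3 and a4 or a3)
= a1 and not (a3 and a4 or a3)
= a1 and not a3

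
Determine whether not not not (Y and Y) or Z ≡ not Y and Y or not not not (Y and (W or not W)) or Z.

Yes

E1: not not not (Y and Y) or Z
    = not (Y and Y) or Z   (double negation)
    = not Y or Z   (idempotence)
E2: not Y and Y or not not not (Y and (W or not W)) or Z
    = not Y and Y or not not not Y or Z   (complement / identity)
    = not not not Y or Z   (complement / identity)
    = not Y or Z   (double negation)
Both reduce to not Y or Z, so they are equivalent.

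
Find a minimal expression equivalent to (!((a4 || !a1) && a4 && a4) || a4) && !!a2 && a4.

a2 && a4

(!((a4 || !a1) && a4 && a4) || a4) && !!a2 && a4
= (!(a4 && a4) || a4) && !!a2 && a4   (absorption)
= (!a4 || a4) && !!a2 && a4   (idempotence)
= !!a2 && a4   (complement / identity)
= a2 && a4   (double negation)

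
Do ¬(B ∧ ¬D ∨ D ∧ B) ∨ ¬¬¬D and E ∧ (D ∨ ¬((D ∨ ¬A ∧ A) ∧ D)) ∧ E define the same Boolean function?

E1: ¬(B ∧ ¬D ∨ D ∧ B) ∨ ¬¬¬D
    = ¬B ∨ ¬¬¬D   — distribution
    = ¬B ∨ ¬D   — double negation
E2: E ∧ (D ∨ ¬((D ∨ ¬A ∧ A) ∧ D)) ∧ E
    = E ∧ (D ∨ ¬(D ∧ D)) ∧ E   — complement / identity
    = E ∧ (D ∨ ¬D) ∧ E   — idempotence
    = E ∧ E   — complement / identity
    = E   — idempotence
These differ: at A=0, B=0, D=1, E=0, E1 = 1 but E2 = 0.

No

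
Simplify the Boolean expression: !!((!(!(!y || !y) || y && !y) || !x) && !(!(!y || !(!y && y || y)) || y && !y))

!y

!!((!(!(!y || !y) || y && !y) || !x) && !(!(!y || !(!y && y || y)) || y && !y))
= !!((!(!(!y || !y) || y && !y) || !x) && !(!(!y || !y) || y && !y))   — complement / identity
= !!!(!(!y || !y) || y && !y)   — absorption
= !!!(y && y || y && !y)   — De Morgan
= !(y && y || y && !y)   — double negation
= !y   — distribution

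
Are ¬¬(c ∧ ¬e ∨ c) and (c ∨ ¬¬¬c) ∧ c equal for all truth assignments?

E1: ¬¬(c ∧ ¬e ∨ c)
    = c ∧ ¬e ∨ c   [double negation]
    = c   [absorption]
E2: (c ∨ ¬¬¬c) ∧ c
    = (c ∨ ¬c) ∧ c   [double negation]
    = c   [complement / identity]
Both reduce to c, so they are equivalent.

Yes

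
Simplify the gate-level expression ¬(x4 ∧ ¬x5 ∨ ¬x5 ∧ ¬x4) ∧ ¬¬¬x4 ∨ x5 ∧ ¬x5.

¬(x4 ∧ ¬x5 ∨ ¬x5 ∧ ¬x4) ∧ ¬¬¬x4 ∨ x5 ∧ ¬x5
= ¬(x4 ∧ ¬x5 ∨ ¬x5 ∧ ¬x4) ∧ ¬¬¬x4   — complement / identity
= ¬¬x5 ∧ ¬¬¬x4   — distribution
= x5 ∧ ¬¬¬x4   — double negation
= x5 ∧ ¬x4   — double negation

x5 ∧ ¬x4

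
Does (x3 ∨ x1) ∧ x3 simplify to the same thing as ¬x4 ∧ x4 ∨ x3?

E1: (x3 ∨ x1) ∧ x3
    = x3   (absorption)
E2: ¬x4 ∧ x4 ∨ x3
    = x3   (complement / identity)
Both reduce to x3, so they are equivalent.

Yes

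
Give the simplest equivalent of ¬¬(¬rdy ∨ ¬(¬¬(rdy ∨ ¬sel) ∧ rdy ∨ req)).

¬¬(¬rdy ∨ ¬(¬¬(rdy ∨ ¬sel) ∧ rdy ∨ req))
= ¬¬(¬rdy ∨ ¬((rdy ∨ ¬sel) ∧ rdy ∨ req))
= ¬¬(¬rdy ∨ ¬(rdy ∨ req))
= ¬(rdy ∧ (rdy ∨ req))
= ¬rdy

¬rdy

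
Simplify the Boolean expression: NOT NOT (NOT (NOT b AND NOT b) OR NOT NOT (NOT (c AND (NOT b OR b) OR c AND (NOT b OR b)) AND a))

NOT NOT (NOT (NOT b AND NOT b) OR NOT NOT (NOT (c AND (NOT b OR b) OR c AND (NOT b OR b)) AND a))
= NOT NOT (NOT (NOT b AND NOT b) OR NOT NOT (NOT (c AND (NOT b OR b)) AND a))
= NOT NOT (NOT NOT b OR NOT NOT (NOT (c AND (NOT b OR b)) AND a))
= NOT NOT (NOT NOT b OR NOT NOT (NOT c AND a))
= NOT (NOT b AND NOT (NOT c AND a))
= b OR NOT c AND a

b OR NOT c AND a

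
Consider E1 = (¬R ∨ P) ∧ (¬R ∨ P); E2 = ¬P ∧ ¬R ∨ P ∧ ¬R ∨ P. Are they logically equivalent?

E1: (¬R ∨ P) ∧ (¬R ∨ P)
    = ¬R ∨ P
E2: ¬P ∧ ¬R ∨ P ∧ ¬R ∨ P
    = ¬R ∨ P
Both reduce to ¬R ∨ P, so they are equivalent.

Yes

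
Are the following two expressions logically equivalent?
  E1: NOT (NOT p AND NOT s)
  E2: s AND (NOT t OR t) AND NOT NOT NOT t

E1: NOT (NOT p AND NOT s)
    = p OR s   (De Morgan)
E2: s AND (NOT t OR t) AND NOT NOT NOT t
    = s AND (NOT t OR t) AND NOT t   (double negation)
    = s AND NOT t   (complement / identity)
These differ: at p=1, s=0, t=1, E1 = 1 but E2 = 0.

No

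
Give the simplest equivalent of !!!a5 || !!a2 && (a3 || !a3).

!!!a5 || !!a2 && (a3 || !a3)
= !!!a5 || !!a2   — complement / identity
= !!!a5 || a2   — double negation
= !a5 || a2   — double negation

!a5 || a2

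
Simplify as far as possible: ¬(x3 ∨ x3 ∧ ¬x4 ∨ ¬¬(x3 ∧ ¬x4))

¬(x3 ∨ x3 ∧ ¬x4 ∨ ¬¬(x3 ∧ ¬x4))
= ¬(x3 ∨ ¬¬(x3 ∧ ¬x4))   (absorption)
= ¬(x3 ∨ x3 ∧ ¬x4)   (double negation)
= ¬x3   (absorption)

¬x3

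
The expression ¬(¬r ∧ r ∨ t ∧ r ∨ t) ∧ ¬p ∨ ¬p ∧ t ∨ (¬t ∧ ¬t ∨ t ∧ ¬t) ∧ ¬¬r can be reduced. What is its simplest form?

¬(¬r ∧ r ∨ t ∧ r ∨ t) ∧ ¬p ∨ ¬p ∧ t ∨ (¬t ∧ ¬t ∨ t ∧ ¬t) ∧ ¬¬r
= ¬(t ∧ r ∨ t) ∧ ¬p ∨ ¬p ∧ t ∨ (¬t ∧ ¬t ∨ t ∧ ¬t) ∧ ¬¬r   (complement / identity)
= ¬(t ∧ r ∨ t) ∧ ¬p ∨ ¬p ∧ t ∨ ¬t ∧ ¬¬r   (distribution)
= ¬t ∧ ¬p ∨ ¬p ∧ t ∨ ¬t ∧ ¬¬r   (absorption)
= ¬p ∨ ¬t ∧ ¬¬r   (distribution)
= ¬p ∨ ¬t ∧ r   (double negation)

¬p ∨ ¬t ∧ r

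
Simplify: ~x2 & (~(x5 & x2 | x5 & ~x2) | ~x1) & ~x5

~x2 & (~(x5 & x2 | x5 & ~x2) | ~x1) & ~x5
= ~x2 & (~x5 | ~x1) & ~x5
= ~x2 & ~x5

~x2 & ~x5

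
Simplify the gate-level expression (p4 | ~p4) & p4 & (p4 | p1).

(p4 | ~p4) & p4 & (p4 | p1)
= p4 & (p4 | p1)   (complement / identity)
= p4   (absorption)

p4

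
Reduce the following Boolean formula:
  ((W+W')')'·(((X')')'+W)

((W+W')')'·(((X')')'+W)
= (W+W')·(((X')')'+W)   (double negation)
= ((X')')'+W   (complement / identity)
= X'+W   (double negation)

X'+W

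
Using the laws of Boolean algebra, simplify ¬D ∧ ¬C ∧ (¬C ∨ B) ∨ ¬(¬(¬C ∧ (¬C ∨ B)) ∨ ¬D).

¬C

¬D ∧ ¬C ∧ (¬C ∨ B) ∨ ¬(¬(¬C ∧ (¬C ∨ B)) ∨ ¬D)
= ¬D ∧ ¬C ∧ (¬C ∨ B) ∨ ¬C ∧ (¬C ∨ B) ∧ D
= ¬C ∧ (¬C ∨ B)
= ¬C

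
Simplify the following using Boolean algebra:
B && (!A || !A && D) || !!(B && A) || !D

B && (!A || !A && D) || !!(B && A) || !D
= B && !A || !!(B && A) || !D   — absorption
= B && !A || B && A || !D   — double negation
= B || !D   — distribution

B || !D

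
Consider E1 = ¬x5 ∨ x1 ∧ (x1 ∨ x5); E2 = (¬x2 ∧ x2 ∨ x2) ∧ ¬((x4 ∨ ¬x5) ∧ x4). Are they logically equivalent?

No

E1: ¬x5 ∨ x1 ∧ (x1 ∨ x5)
    = ¬x5 ∨ x1
E2: (¬x2 ∧ x2 ∨ x2) ∧ ¬((x4 ∨ ¬x5) ∧ x4)
    = (¬x2 ∧ x2 ∨ x2) ∧ ¬x4
    = x2 ∧ ¬x4
These differ: at x1=1, x2=0, x4=1, x5=0, E1 = 1 but E2 = 0.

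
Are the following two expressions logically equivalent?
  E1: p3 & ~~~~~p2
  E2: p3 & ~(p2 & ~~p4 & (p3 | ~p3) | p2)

E1: p3 & ~~~~~p2
    = p3 & ~~~p2   [double negation]
    = p3 & ~p2   [double negation]
E2: p3 & ~(p2 & ~~p4 & (p3 | ~p3) | p2)
    = p3 & ~(p2 & ~~p4 | p2)   [complement / identity]
    = p3 & ~(p2 & p4 | p2)   [double negation]
    = p3 & ~p2   [absorption]
Both reduce to p3 & ~p2, so they are equivalent.

Yes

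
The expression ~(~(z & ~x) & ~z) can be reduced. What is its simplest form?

~(~(z & ~x) & ~z)
= z & ~x | z
= z

z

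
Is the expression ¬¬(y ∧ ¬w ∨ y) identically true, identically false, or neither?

neither

¬¬(y ∧ ¬w ∨ y)
= y ∧ ¬w ∨ y   — double negation
= y   — absorption
This depends on y, so it is not a constant.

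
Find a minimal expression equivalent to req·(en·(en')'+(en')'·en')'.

req·(en·(en')'+(en')'·en')'
= req·((en+en')·(en')')'
= req·((en')')'
= req·en'

req·en'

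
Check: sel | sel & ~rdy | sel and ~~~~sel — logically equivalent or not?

Yes

E1: sel | sel & ~rdy | sel
    = sel | sel   — absorption
    = sel   — idempotence
E2: ~~~~sel
    = ~~sel   — double negation
    = sel   — double negation
Both reduce to sel, so they are equivalent.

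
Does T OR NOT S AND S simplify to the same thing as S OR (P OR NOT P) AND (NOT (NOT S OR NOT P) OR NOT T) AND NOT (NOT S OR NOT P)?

No

E1: T OR NOT S AND S
    = T   (complement / identity)
E2: S OR (P OR NOT P) AND (NOT (NOT S OR NOT P) OR NOT T) AND NOT (NOT S OR NOT P)
    = S OR (P OR NOT P) AND NOT (NOT S OR NOT P)   (absorption)
    = S OR (P OR NOT P) AND S AND P   (De Morgan)
    = S OR S AND P   (complement / identity)
    = S   (absorption)
These differ: at P=0, S=0, T=1, E1 = 1 but E2 = 0.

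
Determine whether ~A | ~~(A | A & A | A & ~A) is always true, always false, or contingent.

~A | ~~(A | A & A | A & ~A)
= ~A | ~~(A | A)   [distribution]
= ~A | ~~A   [idempotence]
= ~A | A   [double negation]
= 1   [complement]

always true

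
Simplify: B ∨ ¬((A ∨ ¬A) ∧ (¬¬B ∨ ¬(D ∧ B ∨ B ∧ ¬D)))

B

B ∨ ¬((A ∨ ¬A) ∧ (¬¬B ∨ ¬(D ∧ B ∨ B ∧ ¬D)))
= B ∨ ¬((A ∨ ¬A) ∧ (¬¬B ∨ ¬B))   (distribution)
= B ∨ ¬(¬¬B ∨ ¬B)   (complement / identity)
= B ∨ ¬B ∧ B   (De Morgan)
= B   (complement / identity)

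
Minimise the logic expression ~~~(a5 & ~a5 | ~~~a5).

~~~(a5 & ~a5 | ~~~a5)
= ~~~~~~a5
= ~~~~a5
= ~~a5
= a5

a5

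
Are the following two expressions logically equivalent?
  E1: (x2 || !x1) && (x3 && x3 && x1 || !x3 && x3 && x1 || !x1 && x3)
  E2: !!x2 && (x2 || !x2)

E1: (x2 || !x1) && (x3 && x3 && x1 || !x3 && x3 && x1 || !x1 && x3)
    = (x2 || !x1) && (x3 && x1 || !x1 && x3)   — distribution
    = (x2 || !x1) && x3   — distribution
E2: !!x2 && (x2 || !x2)
    = x2 && (x2 || !x2)   — double negation
    = x2   — complement / identity
These differ: at x1=0, x2=1, x3=0, E1 = 0 but E2 = 1.

No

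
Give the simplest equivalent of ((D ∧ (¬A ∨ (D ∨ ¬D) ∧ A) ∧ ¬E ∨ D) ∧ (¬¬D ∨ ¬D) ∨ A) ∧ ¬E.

(D ∨ A) ∧ ¬E

((D ∧ (¬A ∨ (D ∨ ¬D) ∧ A) ∧ ¬E ∨ D) ∧ (¬¬D ∨ ¬D) ∨ A) ∧ ¬E
= ((D ∧ (¬A ∨ (D ∨ ¬D) ∧ A) ∧ ¬E ∨ D) ∧ (D ∨ ¬D) ∨ A) ∧ ¬E   [double negation]
= ((D ∧ (¬A ∨ A) ∧ ¬E ∨ D) ∧ (D ∨ ¬D) ∨ A) ∧ ¬E   [complement / identity]
= (D ∧ (¬A ∨ A) ∧ ¬E ∨ D ∨ A) ∧ ¬E   [complement / identity]
= (D ∧ ¬E ∨ D ∨ A) ∧ ¬E   [complement / identity]
= (D ∨ A) ∧ ¬E   [absorption]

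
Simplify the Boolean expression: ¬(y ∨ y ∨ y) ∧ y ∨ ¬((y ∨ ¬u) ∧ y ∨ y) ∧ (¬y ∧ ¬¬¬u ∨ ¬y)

¬y

¬(y ∨ y ∨ y) ∧ y ∨ ¬((y ∨ ¬u) ∧ y ∨ y) ∧ (¬y ∧ ¬¬¬u ∨ ¬y)
= ¬(y ∨ y) ∧ y ∨ ¬((y ∨ ¬u) ∧ y ∨ y) ∧ (¬y ∧ ¬¬¬u ∨ ¬y)   (idempotence)
= ¬(y ∨ y) ∧ y ∨ ¬(y ∨ y) ∧ (¬y ∧ ¬¬¬u ∨ ¬y)   (absorption)
= ¬(y ∨ y) ∧ y ∨ ¬(y ∨ y) ∧ (¬y ∧ ¬u ∨ ¬y)   (double negation)
= ¬(y ∨ y) ∧ y ∨ ¬(y ∨ y) ∧ ¬y   (absorption)
= ¬(y ∨ y)   (distribution)
= ¬y   (idempotence)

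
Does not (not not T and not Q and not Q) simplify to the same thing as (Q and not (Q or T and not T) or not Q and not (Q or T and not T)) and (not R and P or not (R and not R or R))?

E1: not (not not T and not Q and not Q)
    = not (not not T and not Q)
    = not T or Q
E2: (Q and not (Q or T and not T) or not Q and not (Q or T and not T)) and (not R and P or not (R and not R or R))
    = not (Q or T and not T) and (not R and P or not (R and not R or R))
    = not (Q or T and not T) and (not R and P or not R)
    = not Q and (not R and P or not R)
    = not Q and not R
These differ: at P=0, Q=1, R=1, T=0, E1 = 1 but E2 = 0.

No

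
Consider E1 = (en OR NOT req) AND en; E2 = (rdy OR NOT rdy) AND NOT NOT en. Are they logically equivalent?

E1: (en OR NOT req) AND en
    = en   (absorption)
E2: (rdy OR NOT rdy) AND NOT NOT en
    = NOT NOT en   (complement / identity)
    = en   (double negation)
Both reduce to en, so they are equivalent.

Yes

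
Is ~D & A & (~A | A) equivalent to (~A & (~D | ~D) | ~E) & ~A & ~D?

E1: ~D & A & (~A | A)
    = ~D & A
E2: (~A & (~D | ~D) | ~E) & ~A & ~D
    = (~A & ~D | ~E) & ~A & ~D
    = ~A & ~D
These differ: at A=0, D=0, E=0, E1 = 0 but E2 = 1.

No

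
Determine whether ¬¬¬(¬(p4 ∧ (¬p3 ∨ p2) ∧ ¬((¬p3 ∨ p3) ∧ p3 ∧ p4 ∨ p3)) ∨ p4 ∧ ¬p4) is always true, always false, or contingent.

contingent

¬¬¬(¬(p4 ∧ (¬p3 ∨ p2) ∧ ¬((¬p3 ∨ p3) ∧ p3 ∧ p4 ∨ p3)) ∨ p4 ∧ ¬p4)
= ¬¬¬(¬(p4 ∧ (¬p3 ∨ p2) ∧ ¬(p3 ∧ p4 ∨ p3)) ∨ p4 ∧ ¬p4)   (complement / identity)
= ¬¬¬(¬(p4 ∧ (¬p3 ∨ p2) ∧ ¬p3) ∨ p4 ∧ ¬p4)   (absorption)
= ¬(¬(p4 ∧ (¬p3 ∨ p2) ∧ ¬p3) ∨ p4 ∧ ¬p4)   (double negation)
= ¬(¬(p4 ∧ ¬p3) ∨ p4 ∧ ¬p4)   (absorption)
= ¬¬(p4 ∧ ¬p3)   (complement / identity)
= p4 ∧ ¬p3   (double negation)
This depends on p3, p4, so it is not a constant.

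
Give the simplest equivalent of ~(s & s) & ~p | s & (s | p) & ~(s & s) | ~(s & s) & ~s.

~s

~(s & s) & ~p | s & (s | p) & ~(s & s) | ~(s & s) & ~s
= ~(s & s) & ~p | s & ~(s & s) | ~(s & s) & ~s   — absorption
= ~(s & s) & ~p | ~(s & s)   — distribution
= ~(s & s)   — absorption
= ~s   — idempotence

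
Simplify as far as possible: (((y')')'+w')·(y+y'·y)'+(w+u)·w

(((y')')'+w')·(y+y'·y)'+(w+u)·w
= (((y')')'+w')·(y+y'·y)'+w   [absorption]
= (((y')')'+w')·y'+w   [complement / identity]
= (y'+w')·y'+w   [double negation]
= y'+w   [absorption]

y'+w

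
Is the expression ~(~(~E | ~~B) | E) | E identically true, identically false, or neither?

identically true

~(~(~E | ~~B) | E) | E
= ~(E & ~B | E) | E   — De Morgan
= ~E | E   — absorption
= 1   — complement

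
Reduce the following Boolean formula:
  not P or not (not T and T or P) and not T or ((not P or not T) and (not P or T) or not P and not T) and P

not P

not P or not (not T and T or P) and not T or ((not P or not T) and (not P or T) or not P and not T) and P
= not P or not P and not T or ((not P or not T) and (not P or T) or not P and not T) and P   — complement / identity
= not P or not P and not T or (not T and T or not P or not P and not T) and P   — distribution
= not P or not P and not T or (not P or not P and not T) and P   — complement / identity
= not P or not P and not T   — absorption
= not P   — absorption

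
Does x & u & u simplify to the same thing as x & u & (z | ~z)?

E1: x & u & u
    = x & u   [idempotence]
E2: x & u & (z | ~z)
    = x & u   [complement / identity]
Both reduce to x & u, so they are equivalent.

Yes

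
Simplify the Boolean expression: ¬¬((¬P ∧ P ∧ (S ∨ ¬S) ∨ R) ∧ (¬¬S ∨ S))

R ∧ S

¬¬((¬P ∧ P ∧ (S ∨ ¬S) ∨ R) ∧ (¬¬S ∨ S))
= (¬P ∧ P ∧ (S ∨ ¬S) ∨ R) ∧ (¬¬S ∨ S)
= (¬P ∧ P ∧ (S ∨ ¬S) ∨ R) ∧ (S ∨ S)
= (¬P ∧ P ∧ (S ∨ ¬S) ∨ R) ∧ S
= (¬P ∧ P ∨ R) ∧ S
= R ∧ S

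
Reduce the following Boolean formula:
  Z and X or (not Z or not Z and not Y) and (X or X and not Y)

X

Z and X or (not Z or not Z and not Y) and (X or X and not Y)
= Z and X or not Z and (X or X and not Y)   (absorption)
= Z and X or not Z and X   (absorption)
= X   (distribution)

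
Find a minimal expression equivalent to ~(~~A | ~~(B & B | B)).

~A & ~B

~(~~A | ~~(B & B | B))
= ~(~~A | ~~(B | B))   (idempotence)
= ~(~~A | ~~B)   (idempotence)
= ~A & ~B   (De Morgan)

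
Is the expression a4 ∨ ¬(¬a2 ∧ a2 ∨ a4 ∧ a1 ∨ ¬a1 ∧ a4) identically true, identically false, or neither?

a4 ∨ ¬(¬a2 ∧ a2 ∨ a4 ∧ a1 ∨ ¬a1 ∧ a4)
= a4 ∨ ¬(a4 ∧ a1 ∨ ¬a1 ∧ a4)   (complement / identity)
= a4 ∨ ¬a4   (distribution)
= True   (complement)

identically true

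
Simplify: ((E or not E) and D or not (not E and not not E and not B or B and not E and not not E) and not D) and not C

not C

((E or not E) and D or not (not E and not not E and not B or B and not E and not not E) and not D) and not C
= ((E or not E) and D or not (not E and not not E) and not D) and not C   — distribution
= ((E or not E) and D or (E or not E) and not D) and not C   — De Morgan
= (E or not E) and not C   — distribution
= not C   — complement / identity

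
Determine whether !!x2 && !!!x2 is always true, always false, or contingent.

!!x2 && !!!x2
= x2 && !!!x2   — double negation
= x2 && !x2   — double negation
= false   — complement

always false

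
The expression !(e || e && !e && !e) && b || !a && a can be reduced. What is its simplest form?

!(e || e && !e && !e) && b || !a && a
= !(e || e && !e) && b || !a && a   (idempotence)
= !(e || e && !e) && b   (complement / identity)
= !e && b   (complement / identity)

!e && b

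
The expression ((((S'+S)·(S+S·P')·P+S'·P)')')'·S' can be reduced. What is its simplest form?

P'·S'

((((S'+S)·(S+S·P')·P+S'·P)')')'·S'
= ((((S'+S)·S·P+S'·P)')')'·S'   — absorption
= (((S·P+S'·P)')')'·S'   — complement / identity
= ((P')')'·S'   — distribution
= P'·S'   — double negation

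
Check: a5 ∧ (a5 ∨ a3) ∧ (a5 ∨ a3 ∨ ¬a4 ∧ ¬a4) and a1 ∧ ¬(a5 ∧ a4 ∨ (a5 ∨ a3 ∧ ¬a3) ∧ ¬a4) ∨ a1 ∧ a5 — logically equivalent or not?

E1: a5 ∧ (a5 ∨ a3) ∧ (a5 ∨ a3 ∨ ¬a4 ∧ ¬a4)
    = a5 ∧ (a5 ∨ a3) ∧ (a5 ∨ a3 ∨ ¬a4)   — idempotence
    = a5 ∧ (a5 ∨ a3)   — absorption
    = a5   — absorption
E2: a1 ∧ ¬(a5 ∧ a4 ∨ (a5 ∨ a3 ∧ ¬a3) ∧ ¬a4) ∨ a1 ∧ a5
    = a1 ∧ ¬(a5 ∧ a4 ∨ a5 ∧ ¬a4) ∨ a1 ∧ a5   — complement / identity
    = a1 ∧ ¬a5 ∨ a1 ∧ a5   — distribution
    = a1   — distribution
These differ: at a1=0, a3=1, a4=1, a5=1, E1 = 1 but E2 = 0.

No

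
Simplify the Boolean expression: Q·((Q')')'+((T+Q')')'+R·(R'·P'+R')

T+Q'

Q·((Q')')'+((T+Q')')'+R·(R'·P'+R')
= Q·((Q')')'+((T+Q')')'+R·R'
= Q·((Q')')'+((T+Q')')'
= Q·Q'+((T+Q')')'
= ((T+Q')')'
= T+Q'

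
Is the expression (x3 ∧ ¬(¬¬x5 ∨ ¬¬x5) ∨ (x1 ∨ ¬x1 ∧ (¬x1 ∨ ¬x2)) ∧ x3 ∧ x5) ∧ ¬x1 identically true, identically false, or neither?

neither

(x3 ∧ ¬(¬¬x5 ∨ ¬¬x5) ∨ (x1 ∨ ¬x1 ∧ (¬x1 ∨ ¬x2)) ∧ x3 ∧ x5) ∧ ¬x1
= (x3 ∧ ¬(¬¬x5 ∨ ¬¬x5) ∨ (x1 ∨ ¬x1) ∧ x3 ∧ x5) ∧ ¬x1
= (x3 ∧ ¬¬¬x5 ∨ (x1 ∨ ¬x1) ∧ x3 ∧ x5) ∧ ¬x1
= (x3 ∧ ¬¬¬x5 ∨ x3 ∧ x5) ∧ ¬x1
= (x3 ∧ ¬x5 ∨ x3 ∧ x5) ∧ ¬x1
= x3 ∧ ¬x1
This depends on x1, x3, so it is not a constant.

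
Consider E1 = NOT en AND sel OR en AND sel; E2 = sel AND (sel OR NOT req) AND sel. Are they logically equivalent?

E1: NOT en AND sel OR en AND sel
    = sel   (distribution)
E2: sel AND (sel OR NOT req) AND sel
    = sel AND sel   (absorption)
    = sel   (idempotence)
Both reduce to sel, so they are equivalent.

Yes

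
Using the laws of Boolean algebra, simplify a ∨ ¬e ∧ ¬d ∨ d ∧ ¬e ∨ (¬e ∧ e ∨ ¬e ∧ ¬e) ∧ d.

a ∨ ¬e

a ∨ ¬e ∧ ¬d ∨ d ∧ ¬e ∨ (¬e ∧ e ∨ ¬e ∧ ¬e) ∧ d
= a ∨ ¬e ∧ ¬d ∨ d ∧ (¬e ∨ ¬e ∧ e ∨ ¬e ∧ ¬e)   — distribution
= a ∨ ¬e ∧ ¬d ∨ d ∧ (¬e ∨ ¬e)   — distribution
= a ∨ ¬e ∧ ¬d ∨ d ∧ ¬e   — idempotence
= a ∨ ¬e   — distribution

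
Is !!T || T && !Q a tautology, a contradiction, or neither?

!!T || T && !Q
= T || T && !Q   (double negation)
= T   (absorption)
This depends on T, so it is not a constant.

neither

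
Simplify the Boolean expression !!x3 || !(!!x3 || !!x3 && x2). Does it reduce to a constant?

!!x3 || !(!!x3 || !!x3 && x2)
= !!x3 || !!!x3   — absorption
= x3 || !!!x3   — double negation
= x3 || !x3   — double negation
= true   — complement

true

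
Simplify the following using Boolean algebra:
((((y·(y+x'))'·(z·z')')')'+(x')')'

y·x'

((((y·(y+x'))'·(z·z')')')'+(x')')'
= (((y'·(z·z')')')'+(x')')'   — absorption
= ((y+z·z')'+(x')')'   — De Morgan
= (y+z·z')·x'   — De Morgan
= y·x'   — complement / identity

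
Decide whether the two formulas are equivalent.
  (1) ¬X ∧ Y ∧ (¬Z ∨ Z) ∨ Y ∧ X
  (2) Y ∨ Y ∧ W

Yes

E1: ¬X ∧ Y ∧ (¬Z ∨ Z) ∨ Y ∧ X
    = ¬X ∧ Y ∨ Y ∧ X   [complement / identity]
    = Y   [distribution]
E2: Y ∨ Y ∧ W
    = Y   [absorption]
Both reduce to Y, so they are equivalent.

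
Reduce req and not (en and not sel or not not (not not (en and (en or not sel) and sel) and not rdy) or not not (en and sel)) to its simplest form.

req and not (en and not sel or not not (not not (en and (en or not sel) and sel) and not rdy) or not not (en and sel))
= req and not (en and not sel or not not (not not (en and sel) and not rdy) or not not (en and sel))   [absorption]
= req and not (en and not sel or not not (en and sel) and not rdy or not not (en and sel))   [double negation]
= req and not (en and not sel or not not (en and sel))   [absorption]
= req and not (en and not sel or en and sel)   [double negation]
= req and not en   [distribution]

req and not en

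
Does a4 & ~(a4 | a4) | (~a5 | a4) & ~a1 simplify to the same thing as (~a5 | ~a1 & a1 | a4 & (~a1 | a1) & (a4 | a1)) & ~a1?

E1: a4 & ~(a4 | a4) | (~a5 | a4) & ~a1
    = a4 & ~a4 | (~a5 | a4) & ~a1
    = (~a5 | a4) & ~a1
E2: (~a5 | ~a1 & a1 | a4 & (~a1 | a1) & (a4 | a1)) & ~a1
    = (~a5 | a4 & (~a1 | a1) & (a4 | a1)) & ~a1
    = (~a5 | a4 & (a4 | a1)) & ~a1
    = (~a5 | a4) & ~a1
Both reduce to (~a5 | a4) & ~a1, so they are equivalent.

Yes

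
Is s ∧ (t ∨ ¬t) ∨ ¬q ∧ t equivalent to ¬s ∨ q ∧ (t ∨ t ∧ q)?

No

E1: s ∧ (t ∨ ¬t) ∨ ¬q ∧ t
    = s ∨ ¬q ∧ t   [complement / identity]
E2: ¬s ∨ q ∧ (t ∨ t ∧ q)
    = ¬s ∨ q ∧ t   [absorption]
These differ: at q=0, s=0, t=0, E1 = 0 but E2 = 1.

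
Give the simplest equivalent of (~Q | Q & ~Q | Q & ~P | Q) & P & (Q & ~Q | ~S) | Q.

P & ~S | Q

(~Q | Q & ~Q | Q & ~P | Q) & P & (Q & ~Q | ~S) | Q
= (~Q | Q & ~Q | Q & ~P | Q) & P & ~S | Q   [complement / identity]
= (~Q | Q & ~P | Q) & P & ~S | Q   [complement / identity]
= (~Q | Q) & P & ~S | Q   [absorption]
= P & ~S | Q   [complement / identity]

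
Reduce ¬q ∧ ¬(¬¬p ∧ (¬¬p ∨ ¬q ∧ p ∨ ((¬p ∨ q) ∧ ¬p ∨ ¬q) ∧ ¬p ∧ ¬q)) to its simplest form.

¬q ∧ ¬p

¬q ∧ ¬(¬¬p ∧ (¬¬p ∨ ¬q ∧ p ∨ ((¬p ∨ q) ∧ ¬p ∨ ¬q) ∧ ¬p ∧ ¬q))
= ¬q ∧ ¬(¬¬p ∧ (¬¬p ∨ ¬q ∧ p ∨ (¬p ∨ ¬q) ∧ ¬p ∧ ¬q))   (absorption)
= ¬q ∧ ¬(¬¬p ∧ (¬¬p ∨ ¬q ∧ p ∨ ¬p ∧ ¬q))   (absorption)
= ¬q ∧ ¬(¬¬p ∧ (¬¬p ∨ ¬q))   (distribution)
= ¬q ∧ ¬¬¬p   (absorption)
= ¬q ∧ ¬p   (double negation)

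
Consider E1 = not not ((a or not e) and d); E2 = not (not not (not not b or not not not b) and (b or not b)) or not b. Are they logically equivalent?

E1: not not ((a or not e) and d)
    = (a or not e) and d   [double negation]
E2: not (not not (not not b or not not not b) and (b or not b)) or not b
    = not not not (not not b or not not not b) or not b   [complement / identity]
    = not not not (not not b or not b) or not b   [double negation]
    = not not (not b and b) or not b   [De Morgan]
    = not b and b or not b   [double negation]
    = not b   [complement / identity]
These differ: at a=0, b=0, d=0, e=0, E1 = 0 but E2 = 1.

No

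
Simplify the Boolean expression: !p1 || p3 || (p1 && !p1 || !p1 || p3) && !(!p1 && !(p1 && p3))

!p1 || p3

!p1 || p3 || (p1 && !p1 || !p1 || p3) && !(!p1 && !(p1 && p3))
= !p1 || p3 || (p1 && !p1 || !p1 || p3) && (p1 || p1 && p3)   — De Morgan
= !p1 || p3 || (!p1 || p3) && (p1 || p1 && p3)   — complement / identity
= !p1 || p3 || (!p1 || p3) && p1   — absorption
= !p1 || p3   — absorption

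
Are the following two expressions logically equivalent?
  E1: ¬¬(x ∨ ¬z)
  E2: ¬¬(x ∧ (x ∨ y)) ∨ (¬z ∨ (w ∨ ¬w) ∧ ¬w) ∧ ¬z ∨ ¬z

E1: ¬¬(x ∨ ¬z)
    = x ∨ ¬z
E2: ¬¬(x ∧ (x ∨ y)) ∨ (¬z ∨ (w ∨ ¬w) ∧ ¬w) ∧ ¬z ∨ ¬z
    = x ∧ (x ∨ y) ∨ (¬z ∨ (w ∨ ¬w) ∧ ¬w) ∧ ¬z ∨ ¬z
    = x ∧ (x ∨ y) ∨ (¬z ∨ ¬w) ∧ ¬z ∨ ¬z
    = x ∧ (x ∨ y) ∨ ¬z ∨ ¬z
    = x ∧ (x ∨ y) ∨ ¬z
    = x ∨ ¬z
Both reduce to x ∨ ¬z, so they are equivalent.

Yes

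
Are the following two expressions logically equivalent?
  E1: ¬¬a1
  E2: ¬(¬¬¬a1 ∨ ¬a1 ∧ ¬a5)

E1: ¬¬a1
    = a1   (double negation)
E2: ¬(¬¬¬a1 ∨ ¬a1 ∧ ¬a5)
    = ¬(¬a1 ∨ ¬a1 ∧ ¬a5)   (double negation)
    = ¬¬a1   (absorption)
    = a1   (double negation)
Both reduce to a1, so they are equivalent.

Yes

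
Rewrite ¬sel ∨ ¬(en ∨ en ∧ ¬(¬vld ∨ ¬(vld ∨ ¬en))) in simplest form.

¬sel ∨ ¬en

¬sel ∨ ¬(en ∨ en ∧ ¬(¬vld ∨ ¬(vld ∨ ¬en)))
= ¬sel ∨ ¬(en ∨ en ∧ vld ∧ (vld ∨ ¬en))
= ¬sel ∨ ¬(en ∨ en ∧ vld)
= ¬sel ∨ ¬en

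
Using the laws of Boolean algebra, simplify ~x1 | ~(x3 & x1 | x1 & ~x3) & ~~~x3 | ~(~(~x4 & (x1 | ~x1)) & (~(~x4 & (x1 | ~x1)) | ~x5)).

~x1 | ~x4

~x1 | ~(x3 & x1 | x1 & ~x3) & ~~~x3 | ~(~(~x4 & (x1 | ~x1)) & (~(~x4 & (x1 | ~x1)) | ~x5))
= ~x1 | ~x1 & ~~~x3 | ~(~(~x4 & (x1 | ~x1)) & (~(~x4 & (x1 | ~x1)) | ~x5))   (distribution)
= ~x1 | ~x1 & ~~~x3 | ~~(~x4 & (x1 | ~x1))   (absorption)
= ~x1 | ~x1 & ~~~x3 | ~x4 & (x1 | ~x1)   (double negation)
= ~x1 | ~x1 & ~x3 | ~x4 & (x1 | ~x1)   (double negation)
= ~x1 | ~x4 & (x1 | ~x1)   (absorption)
= ~x1 | ~x4   (complement / identity)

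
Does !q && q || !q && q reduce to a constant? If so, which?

yes, False

!q && q || !q && q
= !q && q
= false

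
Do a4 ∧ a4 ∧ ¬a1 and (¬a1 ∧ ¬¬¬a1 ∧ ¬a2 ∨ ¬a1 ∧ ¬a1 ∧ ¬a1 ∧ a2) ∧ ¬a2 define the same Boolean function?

E1: a4 ∧ a4 ∧ ¬a1
    = a4 ∧ ¬a1   — idempotence
E2: (¬a1 ∧ ¬¬¬a1 ∧ ¬a2 ∨ ¬a1 ∧ ¬a1 ∧ ¬a1 ∧ a2) ∧ ¬a2
    = (¬a1 ∧ ¬a1 ∧ ¬a2 ∨ ¬a1 ∧ ¬a1 ∧ ¬a1 ∧ a2) ∧ ¬a2   — double negation
    = (¬a1 ∧ ¬a1 ∧ ¬a2 ∨ ¬a1 ∧ ¬a1 ∧ a2) ∧ ¬a2   — idempotence
    = ¬a1 ∧ ¬a1 ∧ ¬a2   — distribution
    = ¬a1 ∧ ¬a2   — idempotence
These differ: at a1=0, a2=0, a4=0, E1 = 0 but E2 = 1.

No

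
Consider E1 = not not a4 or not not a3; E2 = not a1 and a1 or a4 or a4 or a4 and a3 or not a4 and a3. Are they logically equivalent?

Yes

E1: not not a4 or not not a3
    = a4 or not not a3   — double negation
    = a4 or a3   — double negation
E2: not a1 and a1 or a4 or a4 or a4 and a3 or not a4 and a3
    = not a1 and a1 or a4 or a4 and a3 or not a4 and a3   — idempotence
    = not a1 and a1 or a4 or a3   — distribution
    = a4 or a3   — complement / identity
Both reduce to a4 or a3, so they are equivalent.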